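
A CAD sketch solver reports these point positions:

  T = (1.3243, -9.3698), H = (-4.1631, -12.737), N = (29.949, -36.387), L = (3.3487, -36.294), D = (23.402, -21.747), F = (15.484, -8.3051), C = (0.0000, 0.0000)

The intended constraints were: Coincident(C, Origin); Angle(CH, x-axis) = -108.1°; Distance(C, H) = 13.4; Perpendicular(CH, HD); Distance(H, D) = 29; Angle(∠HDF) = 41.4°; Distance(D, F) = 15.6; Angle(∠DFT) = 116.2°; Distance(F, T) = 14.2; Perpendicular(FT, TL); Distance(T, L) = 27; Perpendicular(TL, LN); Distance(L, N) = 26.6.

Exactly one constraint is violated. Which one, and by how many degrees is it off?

Perpendicular(TL, LN) — off by 4.50°.

C = (0.00, 0.00) ✓; CH at -108.1° ✓; |CH| = 13.40 ✓; ∠(CH, HD) = 90.00° ✓; |HD| = 29.00 ✓; ∠HDF = 41.40° ✓; |DF| = 15.60 ✓; ∠DFT = 116.2° ✓; |FT| = 14.20 ✓; ∠(FT, TL) = 90.00° ✓; |TL| = 27.00 ✓; ∠(TL, LN) = 85.50° ✗; |LN| = 26.60 ✓.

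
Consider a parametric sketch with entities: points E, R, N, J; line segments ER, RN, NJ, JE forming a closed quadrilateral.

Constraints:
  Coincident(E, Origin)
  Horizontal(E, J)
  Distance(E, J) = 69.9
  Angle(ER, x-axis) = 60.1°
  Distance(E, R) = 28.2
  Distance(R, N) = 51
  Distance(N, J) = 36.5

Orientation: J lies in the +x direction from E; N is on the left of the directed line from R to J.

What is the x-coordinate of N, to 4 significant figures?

63.74

Checks: |RN| = 51.00 ✓; |NJ| = 36.50 ✓.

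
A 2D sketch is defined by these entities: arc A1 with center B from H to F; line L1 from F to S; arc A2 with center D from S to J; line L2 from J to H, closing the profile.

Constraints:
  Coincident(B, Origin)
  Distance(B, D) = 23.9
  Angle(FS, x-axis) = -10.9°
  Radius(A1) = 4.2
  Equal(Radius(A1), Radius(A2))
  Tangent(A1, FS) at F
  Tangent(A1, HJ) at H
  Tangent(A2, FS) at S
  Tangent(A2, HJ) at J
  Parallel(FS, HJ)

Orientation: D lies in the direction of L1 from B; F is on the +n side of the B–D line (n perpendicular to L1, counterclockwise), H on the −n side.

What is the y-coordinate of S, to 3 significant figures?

-0.395

The slot axis is L1's direction at -10.9°, so u = (cos -10.9°, sin -10.9°) = (0.982, -0.189) and n = (−sin -10.9°, cos -10.9°) = (0.189, 0.982). B is at the origin and D lies 23.9 along u from B, so D = 23.9·u = (23.5, -4.52). Tangency of A1 to both parallel lines with radius 4.2 puts F and H at B ± 4.2·n: F = (0.794, 4.12), H = (-0.794, -4.12). Equal radii place S and J the same way about D: S = D + 4.2·n = (24.3, -0.395), J = D − 4.2·n = (22.7, -8.64). So S.y = -0.395.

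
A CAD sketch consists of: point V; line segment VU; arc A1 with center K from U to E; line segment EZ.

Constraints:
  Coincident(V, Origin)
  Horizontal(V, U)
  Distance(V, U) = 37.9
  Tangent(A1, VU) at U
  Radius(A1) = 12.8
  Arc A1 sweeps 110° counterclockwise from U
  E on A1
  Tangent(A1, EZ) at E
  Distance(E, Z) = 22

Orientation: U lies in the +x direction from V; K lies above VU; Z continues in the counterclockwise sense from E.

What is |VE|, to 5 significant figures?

52.800

Since A1 is tangent to VU there, KU ⟂ VU, so K = U + (0, 12.8) = (37.900, 12.800). On A1, U sits at bearing -90° from K; a 110° counterclockwise sweep puts E at bearing 20°, so E = K + 12.8·(cos 20°, sin 20°) = (49.928, 17.178). Then |VE| = |E − V| = 52.800.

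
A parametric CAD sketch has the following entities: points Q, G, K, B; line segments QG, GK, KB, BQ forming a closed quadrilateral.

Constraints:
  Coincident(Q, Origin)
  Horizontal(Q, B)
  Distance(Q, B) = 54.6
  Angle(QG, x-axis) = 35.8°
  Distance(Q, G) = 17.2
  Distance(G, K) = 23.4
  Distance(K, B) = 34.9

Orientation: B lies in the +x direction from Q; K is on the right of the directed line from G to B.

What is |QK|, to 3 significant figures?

24.9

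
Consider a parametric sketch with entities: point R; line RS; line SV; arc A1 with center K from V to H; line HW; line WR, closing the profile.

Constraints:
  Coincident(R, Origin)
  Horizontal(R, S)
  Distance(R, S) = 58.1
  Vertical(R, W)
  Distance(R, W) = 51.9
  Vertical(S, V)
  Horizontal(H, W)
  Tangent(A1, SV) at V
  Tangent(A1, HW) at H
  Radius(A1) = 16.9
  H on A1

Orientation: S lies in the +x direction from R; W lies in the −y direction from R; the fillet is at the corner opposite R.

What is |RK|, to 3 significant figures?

54.1

R is at the origin; RS is horizontal with |RS| = 58.1 and S on the +x side, so S = (58.1, 0.00). R and W share the same x with |RW| = 51.9 and W on the −y side, so W = (0.00, -51.9). The virtual corner opposite R is at (58.1, -51.9). Since A1 is tangent to SV there, KV ⟂ SV and tangency of A1 to HW means the radius KH is perpendicular to HW, with radius 16.9, so the center K sits 16.9 in from both sides at K = (41.2, -35.0). Then |RK| = |K − R| = 54.1.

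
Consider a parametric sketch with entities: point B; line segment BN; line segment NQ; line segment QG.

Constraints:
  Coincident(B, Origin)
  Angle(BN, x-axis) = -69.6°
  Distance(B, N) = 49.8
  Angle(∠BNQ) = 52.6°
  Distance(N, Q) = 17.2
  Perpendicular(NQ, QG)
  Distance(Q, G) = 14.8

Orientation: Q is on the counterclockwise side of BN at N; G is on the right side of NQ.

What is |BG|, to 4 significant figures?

55.91

∠BNQ = 52.6°, so NQ runs at -69.6° + (180° − 52.6°) = 57.80° from the x-axis; with |NQ| = 17.2, Q = N + 17.2·(cos 57.80°, sin 57.80°) = (26.52, -32.12). NQ is perpendicular to QG; with |QG| = 14.8 on the right of NQ, G = Q + 14.8·(0.8462, -0.5329) = (39.05, -40.01). Then |BG| = |G − B| = 55.91.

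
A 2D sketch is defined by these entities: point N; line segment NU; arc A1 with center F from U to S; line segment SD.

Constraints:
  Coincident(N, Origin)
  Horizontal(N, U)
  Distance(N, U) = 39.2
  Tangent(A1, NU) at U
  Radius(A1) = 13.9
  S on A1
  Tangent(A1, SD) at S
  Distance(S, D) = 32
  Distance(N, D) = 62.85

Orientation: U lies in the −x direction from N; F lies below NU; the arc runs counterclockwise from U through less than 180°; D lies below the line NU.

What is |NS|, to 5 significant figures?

55.475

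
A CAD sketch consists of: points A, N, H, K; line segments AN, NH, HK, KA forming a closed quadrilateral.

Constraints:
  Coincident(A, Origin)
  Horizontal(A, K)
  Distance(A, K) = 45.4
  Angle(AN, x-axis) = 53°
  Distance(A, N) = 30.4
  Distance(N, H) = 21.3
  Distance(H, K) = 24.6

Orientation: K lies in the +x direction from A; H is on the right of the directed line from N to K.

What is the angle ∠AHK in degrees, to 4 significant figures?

164.1°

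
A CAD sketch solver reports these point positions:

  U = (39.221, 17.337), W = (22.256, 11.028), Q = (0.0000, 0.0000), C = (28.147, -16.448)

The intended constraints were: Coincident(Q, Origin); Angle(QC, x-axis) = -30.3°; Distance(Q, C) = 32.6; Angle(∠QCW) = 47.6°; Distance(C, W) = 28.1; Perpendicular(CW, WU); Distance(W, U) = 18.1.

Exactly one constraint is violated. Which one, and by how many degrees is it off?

Perpendicular(CW, WU) — off by 8.30°.

Q = (0.00, 0.00) ✓; QC at -30.30° ✓; |QC| = 32.60 ✓; ∠QCW = 47.60° ✓; |CW| = 28.10 ✓; ∠(CW, WU) = 81.70° ✗; |WU| = 18.10 ✓.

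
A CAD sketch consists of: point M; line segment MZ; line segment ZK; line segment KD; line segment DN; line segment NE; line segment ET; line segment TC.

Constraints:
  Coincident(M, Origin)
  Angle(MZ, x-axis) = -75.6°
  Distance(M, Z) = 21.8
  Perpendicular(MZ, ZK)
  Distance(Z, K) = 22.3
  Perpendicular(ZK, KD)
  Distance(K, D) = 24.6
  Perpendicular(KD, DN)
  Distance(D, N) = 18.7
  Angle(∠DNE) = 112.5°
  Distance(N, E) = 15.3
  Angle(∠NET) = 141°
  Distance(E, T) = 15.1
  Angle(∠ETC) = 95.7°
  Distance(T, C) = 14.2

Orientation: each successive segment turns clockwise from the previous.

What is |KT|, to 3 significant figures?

20.7

M is at the origin; MZ runs at -75.6° with length 21.8, so Z = (5.42, -21.1). MZ is perpendicular to ZK, so ZK runs at -166°; with |ZK| = 22.3, K = (-16.2, -26.7). ZK ⟂ KD, so KD runs at 104°; with |KD| = 24.6, D = (-22.3, -2.83). KD is perpendicular to DN, so DN runs at 14.4°; with |DN| = 18.7, N = (-4.18, 1.82). ∠DNE = 112.5° gives NE at -53.1° from the x-axis; with |NE| = 15.3, E = (5.00, -10.4). ∠NET = 141.0° gives ET at -92.1° from the x-axis; with |ET| = 15.1, T = (4.45, -25.5). Then |KT| = |T − K| = 20.7.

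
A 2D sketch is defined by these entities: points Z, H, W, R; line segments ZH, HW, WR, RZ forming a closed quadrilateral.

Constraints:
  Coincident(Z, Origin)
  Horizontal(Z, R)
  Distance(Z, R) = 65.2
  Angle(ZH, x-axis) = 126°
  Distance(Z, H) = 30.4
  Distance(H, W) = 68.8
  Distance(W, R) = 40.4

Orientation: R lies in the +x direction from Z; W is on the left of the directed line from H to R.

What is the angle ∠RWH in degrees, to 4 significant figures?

101.8°

Z is at the origin; ZR is horizontal with |ZR| = 65.2 and R in +x, so R = (65.2, 0). ZH runs at 126.0° with |ZH| = 30.4, so H = (-17.87, 24.59). W is determined by |HW| = 68.8 and |WR| = 40.4 together: it lies at the intersection of circle(H, 68.8) and circle(R, 40.4). With |HR| = 86.63, the foot of the radical line on HR is 61.22 from H and the perpendicular offset is √(68.8² − 61.22²) = 31.40. Taking the left-of-HR solution: W = (49.74, 37.33).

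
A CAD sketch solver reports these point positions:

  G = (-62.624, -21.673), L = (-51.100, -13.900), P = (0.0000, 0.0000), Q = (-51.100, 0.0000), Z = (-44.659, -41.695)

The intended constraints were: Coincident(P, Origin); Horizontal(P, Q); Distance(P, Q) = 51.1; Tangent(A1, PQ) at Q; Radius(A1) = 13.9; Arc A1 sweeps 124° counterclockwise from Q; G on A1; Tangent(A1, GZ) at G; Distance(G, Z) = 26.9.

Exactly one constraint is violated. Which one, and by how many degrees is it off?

Tangent(A1, GZ) at G — off by 7.90°.

P = (0.00, 0.00) ✓; P.y = 0.00, Q.y = 0.00 ✓; |PQ| = 51.10 ✓; ∠(LQ, QP) = 90.00° ✓; |LQ| = 13.90 ✓; bearing(L→G) − bearing(L→Q) = 124.0° ✓; |LG| = 13.90 ✓; ∠(LG, GZ) = 82.10° ✗; |GZ| = 26.90 ✓.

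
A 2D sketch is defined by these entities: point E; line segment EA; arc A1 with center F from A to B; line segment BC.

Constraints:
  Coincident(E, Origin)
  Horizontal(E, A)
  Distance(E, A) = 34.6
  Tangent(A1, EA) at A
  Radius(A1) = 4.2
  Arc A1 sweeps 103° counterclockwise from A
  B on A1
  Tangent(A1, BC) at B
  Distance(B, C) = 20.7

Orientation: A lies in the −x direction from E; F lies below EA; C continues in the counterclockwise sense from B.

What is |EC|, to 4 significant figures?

42.42

E is at the origin; EA is horizontal with |EA| = 34.6 and A on the −x side, so A = (-34.60, 0.000). The tangent condition forces FA to be normal to EA, so F = A + (0, -4.2) = (-34.60, -4.200). On A1, A sits at bearing 90° from F; a 103° counterclockwise sweep puts B at bearing 193°, so B = F + 4.2·(cos 193°, sin 193°) = (-38.69, -5.145). Tangency of A1 to BC means the radius FB is perpendicular to BC, so BC runs along (−sin 193°, cos 193°); with |BC| = 20.7, C = (-34.04, -25.31). Then |EC| = |C − E| = 42.42.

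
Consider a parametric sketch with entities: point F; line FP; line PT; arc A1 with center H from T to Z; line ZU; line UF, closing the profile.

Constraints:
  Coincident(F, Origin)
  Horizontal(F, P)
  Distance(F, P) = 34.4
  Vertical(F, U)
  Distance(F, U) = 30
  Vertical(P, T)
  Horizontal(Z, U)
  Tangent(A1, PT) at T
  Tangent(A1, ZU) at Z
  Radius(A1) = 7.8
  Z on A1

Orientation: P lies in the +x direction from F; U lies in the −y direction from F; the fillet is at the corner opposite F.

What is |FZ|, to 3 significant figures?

40.1

F is at the origin; FP is horizontal with |FP| = 34.4 and P on the +x side, so P = (34.4, 0.00). F and U share the same x with |FU| = 30.0 and U on the −y side, so U = (0.00, -30.0). The virtual corner opposite F is at (34.4, -30.0). The tangent condition forces HT to be normal to PT and A1 meets ZU tangentially, so HZ is at right angles to ZU, with radius 7.8, so the center H sits 7.8 in from both sides at H = (26.6, -22.2). That places the tangent points at T = (34.4, -22.2) on PT and Z = (26.6, -30.0) on ZU. Then |FZ| = |Z − F| = 40.1.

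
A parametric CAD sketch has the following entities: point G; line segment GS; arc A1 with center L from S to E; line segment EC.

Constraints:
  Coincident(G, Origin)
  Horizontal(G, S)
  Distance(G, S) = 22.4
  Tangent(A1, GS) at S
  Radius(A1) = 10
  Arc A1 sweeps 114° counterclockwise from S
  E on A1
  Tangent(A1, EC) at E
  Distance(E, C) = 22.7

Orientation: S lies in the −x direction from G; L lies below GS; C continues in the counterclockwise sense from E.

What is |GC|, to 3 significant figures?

41.3

G is at the origin; GS is horizontal with |GS| = 22.4 and S on the −x side, so S = (-22.4, 0.00). The tangent condition forces LS to be normal to GS, so L = S + (0, -10) = (-22.4, -10.0). On A1, S sits at bearing 90° from L; a 114° counterclockwise sweep puts E at bearing 204°, so E = L + 10.0·(cos 204°, sin 204°) = (-31.5, -14.1). A1 meets EC tangentially, so LE is at right angles to EC, so EC runs along (−sin 204°, cos 204°); with |EC| = 22.7, C = (-22.3, -34.8). Then |GC| = |C − G| = 41.3.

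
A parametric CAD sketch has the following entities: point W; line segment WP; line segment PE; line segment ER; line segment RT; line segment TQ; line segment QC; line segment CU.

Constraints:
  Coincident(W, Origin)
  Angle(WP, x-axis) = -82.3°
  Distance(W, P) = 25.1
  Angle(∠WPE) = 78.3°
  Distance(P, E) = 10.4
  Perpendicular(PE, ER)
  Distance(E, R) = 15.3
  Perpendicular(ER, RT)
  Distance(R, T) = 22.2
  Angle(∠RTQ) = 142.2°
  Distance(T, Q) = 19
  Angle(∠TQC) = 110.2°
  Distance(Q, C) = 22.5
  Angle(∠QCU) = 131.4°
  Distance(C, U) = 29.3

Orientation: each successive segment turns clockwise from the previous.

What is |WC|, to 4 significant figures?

49.25

∠RTQ = 142.2° gives TQ at -41.80° from the x-axis; with |TQ| = 19.0, Q = (30.37, -23.10). ∠TQC = 110.2° gives QC at -111.6° from the x-axis; with |QC| = 22.5, C = (22.08, -44.02). Then |WC| = |C − W| = 49.25.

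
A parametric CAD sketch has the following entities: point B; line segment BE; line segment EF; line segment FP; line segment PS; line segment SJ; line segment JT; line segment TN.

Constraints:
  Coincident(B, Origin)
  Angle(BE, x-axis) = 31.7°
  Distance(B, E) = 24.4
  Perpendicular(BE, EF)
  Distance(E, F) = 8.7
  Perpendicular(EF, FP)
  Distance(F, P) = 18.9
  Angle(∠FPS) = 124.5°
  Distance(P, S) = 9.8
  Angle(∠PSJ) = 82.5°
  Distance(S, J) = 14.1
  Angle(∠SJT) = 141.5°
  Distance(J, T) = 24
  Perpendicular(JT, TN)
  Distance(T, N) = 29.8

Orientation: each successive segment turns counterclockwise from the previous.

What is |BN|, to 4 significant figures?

41.24

∠SJT = 141.5° gives JT at 43.20° from the x-axis; with |JT| = 24.0, T = (31.18, 18.09). The perpendicularity gives TN at right angles to JT, so TN runs at 133.2°; with |TN| = 29.8, N = (10.78, 39.81). Then |BN| = |N − B| = 41.24.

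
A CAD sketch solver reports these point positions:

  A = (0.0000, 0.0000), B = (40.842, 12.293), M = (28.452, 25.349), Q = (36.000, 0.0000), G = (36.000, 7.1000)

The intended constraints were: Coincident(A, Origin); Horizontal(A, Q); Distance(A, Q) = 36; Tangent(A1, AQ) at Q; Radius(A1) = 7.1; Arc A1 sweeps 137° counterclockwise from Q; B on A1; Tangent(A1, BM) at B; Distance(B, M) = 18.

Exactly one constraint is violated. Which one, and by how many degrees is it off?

Tangent(A1, BM) at B — off by 3.50°.

A = (0.00, 0.00) ✓; A.y = 0.00, Q.y = 0.00 ✓; |AQ| = 36.00 ✓; ∠(GQ, QA) = 90.00° ✓; |GQ| = 7.100 ✓; bearing(G→B) − bearing(G→Q) = 137.0° ✓; |GB| = 7.100 ✓; ∠(GB, BM) = 93.50° ✗; |BM| = 18.00 ✓.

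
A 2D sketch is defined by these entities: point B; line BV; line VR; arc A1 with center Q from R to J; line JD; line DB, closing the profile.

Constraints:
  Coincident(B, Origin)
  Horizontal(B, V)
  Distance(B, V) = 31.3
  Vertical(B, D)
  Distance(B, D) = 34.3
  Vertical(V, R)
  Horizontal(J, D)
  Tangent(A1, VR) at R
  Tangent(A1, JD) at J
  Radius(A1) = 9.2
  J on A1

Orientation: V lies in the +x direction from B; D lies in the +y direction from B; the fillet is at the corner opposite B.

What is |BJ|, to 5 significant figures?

40.803

B is at the origin; BV is horizontal with |BV| = 31.3 and V on the +x side, so V = (31.300, 0.0000). B and D share the same x with |BD| = 34.3 and D on the +y side, so D = (0.0000, 34.300). The virtual corner opposite B is at (31.300, 34.300). Tangency of A1 to VR means the radius QR is perpendicular to VR and since A1 is tangent to JD there, QJ ⟂ JD, with radius 9.2, so the center Q sits 9.2 in from both sides at Q = (22.100, 25.100). That places the tangent points at R = (31.300, 25.100) on VR and J = (22.100, 34.300) on JD. Then |BJ| = |J − B| = 40.803.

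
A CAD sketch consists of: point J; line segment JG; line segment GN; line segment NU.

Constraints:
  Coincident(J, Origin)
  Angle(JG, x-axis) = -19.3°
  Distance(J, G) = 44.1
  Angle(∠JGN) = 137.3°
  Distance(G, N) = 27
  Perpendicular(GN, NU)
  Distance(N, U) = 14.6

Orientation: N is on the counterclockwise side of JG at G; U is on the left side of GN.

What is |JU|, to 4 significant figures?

61.35

J is at the origin; JG runs at -19.3° with length 44.1, so G = 44.1·(cos -19.3°, sin -19.3°) = (41.62, -14.58). ∠JGN = 137.3°, so GN runs at -19.3° + (180° − 137.3°) = 23.40° from the x-axis; with |GN| = 27.0, N = G + 27.0·(cos 23.40°, sin 23.40°) = (66.40, -3.853). GN is perpendicular to NU; with |NU| = 14.6 on the left of GN, U = N + 14.6·(-0.3971, 0.9178) = (60.60, 9.547). Then |JU| = |U − J| = 61.35.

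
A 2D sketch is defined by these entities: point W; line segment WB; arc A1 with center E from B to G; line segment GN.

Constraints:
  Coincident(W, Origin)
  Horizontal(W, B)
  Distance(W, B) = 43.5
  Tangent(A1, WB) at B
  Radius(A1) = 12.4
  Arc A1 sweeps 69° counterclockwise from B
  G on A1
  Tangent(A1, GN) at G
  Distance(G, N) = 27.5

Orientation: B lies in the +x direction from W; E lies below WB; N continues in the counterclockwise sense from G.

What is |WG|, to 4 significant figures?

32.90

W is at the origin; W and B share the same y with |WB| = 43.5 and B on the +x side, so B = (43.50, 0.000). A1 meets WB tangentially, so EB is at right angles to WB, so E = B + (0, -12.4) = (43.50, -12.40). On A1, B sits at bearing 90° from E; a 69° counterclockwise sweep puts G at bearing 159°, so G = E + 12.4·(cos 159°, sin 159°) = (31.92, -7.956). Then |WG| = |G − W| = 32.90.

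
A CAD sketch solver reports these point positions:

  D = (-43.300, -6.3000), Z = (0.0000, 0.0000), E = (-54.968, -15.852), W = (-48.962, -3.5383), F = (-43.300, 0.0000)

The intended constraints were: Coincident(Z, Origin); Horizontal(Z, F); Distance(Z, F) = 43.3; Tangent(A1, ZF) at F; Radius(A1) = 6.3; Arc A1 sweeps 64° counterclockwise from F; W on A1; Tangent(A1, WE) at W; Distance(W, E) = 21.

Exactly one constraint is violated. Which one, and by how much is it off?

Distance(W, E) = 21 — off by 7.30.

Z = (0.00, 0.00) ✓; Z.y = 0.00, F.y = 0.00 ✓; |ZF| = 43.30 ✓; ∠(DF, FZ) = 90.00° ✓; |DF| = 6.300 ✓; bearing(D→W) − bearing(D→F) = 64.00° ✓; |DW| = 6.300 ✓; ∠(DW, WE) = 90.00° ✓; |WE| = 13.70 ✗.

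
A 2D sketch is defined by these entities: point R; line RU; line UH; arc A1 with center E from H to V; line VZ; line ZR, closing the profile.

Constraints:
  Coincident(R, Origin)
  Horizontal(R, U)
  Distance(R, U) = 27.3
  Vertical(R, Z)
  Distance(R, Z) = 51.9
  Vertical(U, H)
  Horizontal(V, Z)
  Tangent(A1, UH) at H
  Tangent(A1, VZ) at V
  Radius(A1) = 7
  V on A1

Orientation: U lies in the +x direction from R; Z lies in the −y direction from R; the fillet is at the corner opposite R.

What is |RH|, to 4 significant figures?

52.55

The virtual corner opposite R is at (27.30, -51.90). Tangency of A1 to UH means the radius EH is perpendicular to UH and A1 meets VZ tangentially, so EV is at right angles to VZ, with radius 7.0, so the center E sits 7.0 in from both sides at E = (20.30, -44.90). That places the tangent points at H = (27.30, -44.90) on UH and V = (20.30, -51.90) on VZ. Then |RH| = |H − R| = 52.55.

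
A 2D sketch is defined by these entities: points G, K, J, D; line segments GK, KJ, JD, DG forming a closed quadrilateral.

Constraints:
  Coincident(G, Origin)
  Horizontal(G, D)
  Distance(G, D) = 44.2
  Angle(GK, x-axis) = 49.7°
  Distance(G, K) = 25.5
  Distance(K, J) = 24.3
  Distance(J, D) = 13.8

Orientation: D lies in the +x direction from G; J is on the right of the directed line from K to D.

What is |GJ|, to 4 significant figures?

30.41

G is at the origin; GD is horizontal with |GD| = 44.2 and D in +x, so D = (44.2, 0). GK runs at 49.7° with |GK| = 25.5, so K = (16.49, 19.45). J is determined by |KJ| = 24.3 and |JD| = 13.8 together: it lies at the intersection of circle(K, 24.3) and circle(D, 13.8). With |KD| = 33.85, the foot of the radical line on KD is 22.83 from K and the perpendicular offset is √(24.3² − 22.83²) = 8.311. Taking the right-of-KD solution: J = (30.41, -0.4734).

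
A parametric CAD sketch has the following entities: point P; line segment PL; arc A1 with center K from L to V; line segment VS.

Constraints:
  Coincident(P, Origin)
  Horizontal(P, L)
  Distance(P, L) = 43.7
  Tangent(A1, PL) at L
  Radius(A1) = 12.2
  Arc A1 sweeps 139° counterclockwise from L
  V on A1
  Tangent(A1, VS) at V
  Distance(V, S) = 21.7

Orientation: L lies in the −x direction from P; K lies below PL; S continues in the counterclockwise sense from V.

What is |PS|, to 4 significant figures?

50.18

P is at the origin; PL is horizontal with |PL| = 43.7 and L on the −x side, so L = (-43.70, 0.000). Tangency of A1 to PL means the radius KL is perpendicular to PL, so K = L + (0, -12.2) = (-43.70, -12.20). On A1, L sits at bearing 90° from K; a 139° counterclockwise sweep puts V at bearing 229°, so V = K + 12.2·(cos 229°, sin 229°) = (-51.70, -21.41). Tangency of A1 to VS means the radius KV is perpendicular to VS, so VS runs along (−sin 229°, cos 229°); with |VS| = 21.7, S = (-35.33, -35.64). Then |PS| = |S − P| = 50.18.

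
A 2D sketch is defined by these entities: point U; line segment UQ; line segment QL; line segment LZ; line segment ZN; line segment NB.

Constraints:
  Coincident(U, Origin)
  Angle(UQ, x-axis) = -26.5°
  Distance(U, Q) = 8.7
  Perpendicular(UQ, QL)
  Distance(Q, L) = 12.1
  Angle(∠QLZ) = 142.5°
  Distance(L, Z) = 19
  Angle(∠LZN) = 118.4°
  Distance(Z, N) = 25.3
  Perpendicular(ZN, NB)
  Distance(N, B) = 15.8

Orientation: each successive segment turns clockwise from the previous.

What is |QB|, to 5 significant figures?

34.881

∠LZN = 118.4° gives ZN at 144.40° from the x-axis; with |ZN| = 25.3, N = (-35.262, -8.3120). ZN ⟂ NB, so NB runs at 54.400°; with |NB| = 15.8, B = (-26.064, 4.5350). Then |QB| = |B − Q| = 34.881.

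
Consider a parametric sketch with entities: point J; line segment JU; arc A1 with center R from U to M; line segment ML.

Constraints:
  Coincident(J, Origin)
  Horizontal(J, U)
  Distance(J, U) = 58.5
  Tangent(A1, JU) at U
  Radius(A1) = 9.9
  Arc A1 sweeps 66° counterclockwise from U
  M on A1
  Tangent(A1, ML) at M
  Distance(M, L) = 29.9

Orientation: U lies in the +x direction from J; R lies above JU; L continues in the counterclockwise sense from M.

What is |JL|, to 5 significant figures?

86.339

On A1, U sits at bearing -90° from R; a 66° counterclockwise sweep puts M at bearing -24°, so M = R + 9.9·(cos -24°, sin -24°) = (67.544, 5.8733). The tangent condition forces RM to be normal to ML, so ML runs along (−sin -24°, cos -24°); with |ML| = 29.9, L = (79.706, 33.188). Then |JL| = |L − J| = 86.339.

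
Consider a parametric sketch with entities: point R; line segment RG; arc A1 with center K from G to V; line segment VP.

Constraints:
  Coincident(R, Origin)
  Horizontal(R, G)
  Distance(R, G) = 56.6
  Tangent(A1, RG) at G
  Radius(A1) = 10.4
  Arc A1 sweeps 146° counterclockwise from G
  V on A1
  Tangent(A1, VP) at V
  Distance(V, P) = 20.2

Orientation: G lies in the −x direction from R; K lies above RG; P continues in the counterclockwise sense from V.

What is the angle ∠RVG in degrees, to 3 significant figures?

86.5°

R is at the origin; R and G share the same y with |RG| = 56.6 and G on the −x side, so G = (-56.6, 0.00). A1 meets RG tangentially, so KG is at right angles to RG, so K = G + (0, 10.4) = (-56.6, 10.4). On A1, G sits at bearing -90° from K; a 146° counterclockwise sweep puts V at bearing 56°, so V = K + 10.4·(cos 56°, sin 56°) = (-50.8, 19.0). Then cos ∠RVG = VR·VG / (|VR||VG|), giving 86.5°.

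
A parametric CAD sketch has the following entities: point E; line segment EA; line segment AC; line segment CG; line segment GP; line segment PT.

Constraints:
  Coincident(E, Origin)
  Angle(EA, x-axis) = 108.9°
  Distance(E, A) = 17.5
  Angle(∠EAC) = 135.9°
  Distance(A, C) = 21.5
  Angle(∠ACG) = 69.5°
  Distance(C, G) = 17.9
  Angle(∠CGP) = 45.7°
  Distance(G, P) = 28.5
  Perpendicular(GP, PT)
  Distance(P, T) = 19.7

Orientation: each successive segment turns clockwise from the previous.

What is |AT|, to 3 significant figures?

27.2

∠CGP = 45.7° gives GP at -180° from the x-axis; with |GP| = 28.5, P = (-12.5, 23.2). GP is perpendicular to PT, so PT runs at 90.0°; with |PT| = 19.7, T = (-12.5, 42.9). Then |AT| = |T − A| = 27.2.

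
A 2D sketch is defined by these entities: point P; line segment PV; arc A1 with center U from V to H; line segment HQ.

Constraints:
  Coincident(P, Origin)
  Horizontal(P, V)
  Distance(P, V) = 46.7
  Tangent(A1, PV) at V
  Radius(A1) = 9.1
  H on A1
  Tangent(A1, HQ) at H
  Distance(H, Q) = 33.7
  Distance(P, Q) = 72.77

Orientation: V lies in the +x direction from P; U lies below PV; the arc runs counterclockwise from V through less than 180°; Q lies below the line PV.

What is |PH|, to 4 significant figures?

42.06

Checks: P.y = 0.00, V.y = 0.00 ✓; |UH| = 9.100 ✓; ∠(UH, HQ) = 90.00° ✓; |HQ| = 33.70 ✓; |PQ| = 72.77 ✓.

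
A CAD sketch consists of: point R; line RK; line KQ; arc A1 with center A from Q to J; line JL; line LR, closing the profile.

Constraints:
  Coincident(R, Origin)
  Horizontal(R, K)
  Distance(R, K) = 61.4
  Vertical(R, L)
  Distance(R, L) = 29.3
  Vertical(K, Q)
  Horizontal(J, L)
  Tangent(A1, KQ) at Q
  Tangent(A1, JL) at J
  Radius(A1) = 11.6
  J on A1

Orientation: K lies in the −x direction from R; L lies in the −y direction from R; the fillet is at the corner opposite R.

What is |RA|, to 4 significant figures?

52.85

R is at the origin; RK is horizontal with |RK| = 61.4 and K on the −x side, so K = (-61.40, 0.000). R and L share the same x with |RL| = 29.3 and L on the −y side, so L = (0.000, -29.30). The virtual corner opposite R is at (-61.40, -29.30). Tangency of A1 to KQ means the radius AQ is perpendicular to KQ and tangency of A1 to JL means the radius AJ is perpendicular to JL, with radius 11.6, so the center A sits 11.6 in from both sides at A = (-49.80, -17.70). Then |RA| = |A − R| = 52.85.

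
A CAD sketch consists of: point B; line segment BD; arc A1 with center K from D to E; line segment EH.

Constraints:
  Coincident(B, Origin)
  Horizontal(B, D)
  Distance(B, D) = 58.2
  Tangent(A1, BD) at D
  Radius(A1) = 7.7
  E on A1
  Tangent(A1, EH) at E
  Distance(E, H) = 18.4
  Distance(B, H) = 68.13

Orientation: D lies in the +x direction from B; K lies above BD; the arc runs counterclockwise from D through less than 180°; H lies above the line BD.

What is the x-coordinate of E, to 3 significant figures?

65.8

Checks: B.y = 0.00, D.y = 0.00 ✓; |KE| = 7.700 ✓; ∠(KE, EH) = 90.00° ✓; |EH| = 18.40 ✓; |BH| = 68.13 ✓.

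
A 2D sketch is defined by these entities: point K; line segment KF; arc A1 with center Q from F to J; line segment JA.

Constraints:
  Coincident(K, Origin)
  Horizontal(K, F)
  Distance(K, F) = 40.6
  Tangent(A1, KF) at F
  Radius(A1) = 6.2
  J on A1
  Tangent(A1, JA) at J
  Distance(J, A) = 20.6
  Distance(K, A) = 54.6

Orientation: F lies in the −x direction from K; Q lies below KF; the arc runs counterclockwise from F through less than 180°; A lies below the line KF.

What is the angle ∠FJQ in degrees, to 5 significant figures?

46.320°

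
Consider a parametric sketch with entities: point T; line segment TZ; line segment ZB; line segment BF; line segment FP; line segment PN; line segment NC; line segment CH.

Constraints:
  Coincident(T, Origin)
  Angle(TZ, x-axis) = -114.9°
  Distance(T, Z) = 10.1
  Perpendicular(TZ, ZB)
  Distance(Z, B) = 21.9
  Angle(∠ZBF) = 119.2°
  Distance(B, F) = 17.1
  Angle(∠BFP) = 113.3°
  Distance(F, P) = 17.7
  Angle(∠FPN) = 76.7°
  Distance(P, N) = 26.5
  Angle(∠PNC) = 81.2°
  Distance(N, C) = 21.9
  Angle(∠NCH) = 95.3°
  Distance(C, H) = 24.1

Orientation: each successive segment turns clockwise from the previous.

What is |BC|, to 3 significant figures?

2.66

∠FPN = 76.7° gives PN at -75.7° from the x-axis; with |PN| = 26.5, N = (-3.17, -0.367). ∠PNC = 81.2° gives NC at -174° from the x-axis; with |NC| = 21.9, C = (-25.0, -2.47). Then |BC| = |C − B| = 2.66.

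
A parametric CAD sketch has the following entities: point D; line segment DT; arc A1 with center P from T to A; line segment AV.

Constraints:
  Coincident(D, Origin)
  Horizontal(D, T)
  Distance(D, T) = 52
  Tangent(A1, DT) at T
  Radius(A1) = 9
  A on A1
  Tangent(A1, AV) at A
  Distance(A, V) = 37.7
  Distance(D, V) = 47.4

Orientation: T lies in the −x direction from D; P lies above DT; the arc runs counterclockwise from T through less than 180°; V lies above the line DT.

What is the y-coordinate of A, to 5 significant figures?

5.0105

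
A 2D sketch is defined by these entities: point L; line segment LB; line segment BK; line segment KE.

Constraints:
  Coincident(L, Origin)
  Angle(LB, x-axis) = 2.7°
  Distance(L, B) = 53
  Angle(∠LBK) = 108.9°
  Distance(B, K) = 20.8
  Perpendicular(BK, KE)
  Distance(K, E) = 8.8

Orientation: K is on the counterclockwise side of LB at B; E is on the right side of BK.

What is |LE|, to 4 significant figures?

70.11

∠LBK = 108.9°, so BK runs at 2.7° + (180° − 108.9°) = 73.80° from the x-axis; with |BK| = 20.8, K = B + 20.8·(cos 73.80°, sin 73.80°) = (58.74, 22.47). The perpendicularity gives KE at right angles to BK; with |KE| = 8.8 on the right of BK, E = K + 8.8·(0.9603, -0.2790) = (67.19, 20.02). Then |LE| = |E − L| = 70.11.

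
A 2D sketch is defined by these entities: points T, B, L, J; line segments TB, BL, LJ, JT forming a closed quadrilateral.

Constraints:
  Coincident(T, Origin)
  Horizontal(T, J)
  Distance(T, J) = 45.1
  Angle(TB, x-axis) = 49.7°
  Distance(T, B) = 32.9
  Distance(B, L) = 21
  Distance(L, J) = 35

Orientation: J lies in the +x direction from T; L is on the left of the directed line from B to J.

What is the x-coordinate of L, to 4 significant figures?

39.99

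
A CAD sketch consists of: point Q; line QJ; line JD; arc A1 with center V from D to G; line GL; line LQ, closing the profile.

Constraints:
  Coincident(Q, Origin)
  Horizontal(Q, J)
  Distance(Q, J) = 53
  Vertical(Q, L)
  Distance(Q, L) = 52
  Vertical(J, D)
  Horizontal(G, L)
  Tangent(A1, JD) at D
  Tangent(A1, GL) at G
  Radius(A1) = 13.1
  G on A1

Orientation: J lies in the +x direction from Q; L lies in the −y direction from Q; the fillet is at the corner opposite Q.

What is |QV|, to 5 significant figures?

55.725

Q and L share the same x with |QL| = 52.0 and L on the −y side, so L = (0.0000, -52.000). The virtual corner opposite Q is at (53.000, -52.000). A1 meets JD tangentially, so VD is at right angles to JD and A1 meets GL tangentially, so VG is at right angles to GL, with radius 13.1, so the center V sits 13.1 in from both sides at V = (39.900, -38.900). Then |QV| = |V − Q| = 55.725.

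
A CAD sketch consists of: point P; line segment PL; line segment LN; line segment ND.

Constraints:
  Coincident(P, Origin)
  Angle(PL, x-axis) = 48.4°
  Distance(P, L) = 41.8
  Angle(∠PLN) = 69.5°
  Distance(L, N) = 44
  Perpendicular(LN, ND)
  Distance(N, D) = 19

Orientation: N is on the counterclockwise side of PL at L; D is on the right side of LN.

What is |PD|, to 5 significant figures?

65.145

P is at the origin; PL runs at 48.4° with length 41.8, so L = 41.8·(cos 48.4°, sin 48.4°) = (27.752, 31.258). ∠PLN = 69.5°, so LN runs at 48.4° + (180° − 69.5°) = 158.90° from the x-axis; with |LN| = 44.0, N = L + 44.0·(cos 158.90°, sin 158.90°) = (-13.298, 47.098). LN is perpendicular to ND; with |ND| = 19.0 on the right of LN, D = N + 19.0·(0.36000, 0.93295) = (-6.4579, 64.824). Then |PD| = |D − P| = 65.145.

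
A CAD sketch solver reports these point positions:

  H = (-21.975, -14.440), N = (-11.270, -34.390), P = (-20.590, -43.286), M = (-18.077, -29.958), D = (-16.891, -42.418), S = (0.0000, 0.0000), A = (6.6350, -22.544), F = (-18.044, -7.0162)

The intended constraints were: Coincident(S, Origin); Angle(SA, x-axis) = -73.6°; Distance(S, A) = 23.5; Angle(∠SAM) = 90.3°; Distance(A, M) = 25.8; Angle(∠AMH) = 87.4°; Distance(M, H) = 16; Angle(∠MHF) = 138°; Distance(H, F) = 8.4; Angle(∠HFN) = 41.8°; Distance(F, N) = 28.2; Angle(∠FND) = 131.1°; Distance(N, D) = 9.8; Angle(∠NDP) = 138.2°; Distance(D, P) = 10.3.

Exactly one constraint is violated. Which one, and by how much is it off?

Distance(D, P) = 10.3 — off by 6.50.

S = (0.00, 0.00) ✓; SA at -73.60° ✓; |SA| = 23.50 ✓; ∠SAM = 90.30° ✓; |AM| = 25.80 ✓; ∠AMH = 87.40° ✓; |MH| = 16.00 ✓; ∠MHF = 138.0° ✓; |HF| = 8.400 ✓; ∠HFN = 41.80° ✓; |FN| = 28.20 ✓; ∠FND = 131.1° ✓; |ND| = 9.800 ✓; ∠NDP = 138.2° ✓; |DP| = 3.799 ✗.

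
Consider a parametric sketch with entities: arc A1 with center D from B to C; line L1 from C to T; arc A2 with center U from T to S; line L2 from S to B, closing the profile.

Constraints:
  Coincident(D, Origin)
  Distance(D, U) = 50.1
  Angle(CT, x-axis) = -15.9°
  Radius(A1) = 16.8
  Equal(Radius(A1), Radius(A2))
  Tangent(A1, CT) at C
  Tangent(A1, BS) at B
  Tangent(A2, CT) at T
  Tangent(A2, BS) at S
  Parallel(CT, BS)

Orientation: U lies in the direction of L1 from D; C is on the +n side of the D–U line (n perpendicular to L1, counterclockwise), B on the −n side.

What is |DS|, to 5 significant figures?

52.842

The slot axis is L1's direction at -15.9°, so u = (cos -15.9°, sin -15.9°) = (0.96174, -0.27396) and n = (−sin -15.9°, cos -15.9°) = (0.27396, 0.96174). D is at the origin and U lies 50.1 along u from D, so U = 50.1·u = (48.183, -13.725). Tangency of A1 to both parallel lines with radius 16.8 puts C and B at D ± 16.8·n: C = (4.6025, 16.157), B = (-4.6025, -16.157). Equal radii place T and S the same way about U: T = U + 16.8·n = (52.786, 2.4319), S = U − 16.8·n = (43.581, -29.883). Then |DS| = |S − D| = 52.842.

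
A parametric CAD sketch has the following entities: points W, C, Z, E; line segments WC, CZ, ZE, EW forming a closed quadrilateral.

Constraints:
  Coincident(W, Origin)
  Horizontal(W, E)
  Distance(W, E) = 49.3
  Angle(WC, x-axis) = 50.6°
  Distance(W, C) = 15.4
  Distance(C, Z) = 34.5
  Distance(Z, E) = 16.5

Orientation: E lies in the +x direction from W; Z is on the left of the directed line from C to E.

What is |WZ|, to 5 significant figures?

46.767

Checks: |CZ| = 34.50 ✓; |ZE| = 16.50 ✓.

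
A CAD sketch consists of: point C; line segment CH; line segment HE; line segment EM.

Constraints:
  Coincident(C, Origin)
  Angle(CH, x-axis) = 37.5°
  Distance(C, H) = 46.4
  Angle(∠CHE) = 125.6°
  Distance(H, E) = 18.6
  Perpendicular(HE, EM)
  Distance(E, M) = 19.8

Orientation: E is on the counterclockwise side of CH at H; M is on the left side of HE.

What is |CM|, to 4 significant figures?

49.01

C is at the origin; CH runs at 37.5° with length 46.4, so H = 46.4·(cos 37.5°, sin 37.5°) = (36.81, 28.25). ∠CHE = 125.6°, so HE runs at 37.5° + (180° − 125.6°) = 91.90° from the x-axis; with |HE| = 18.6, E = H + 18.6·(cos 91.90°, sin 91.90°) = (36.19, 46.84). The perpendicularity gives EM at right angles to HE; with |EM| = 19.8 on the left of HE, M = E + 19.8·(-0.9995, -0.03316) = (16.41, 46.18). Then |CM| = |M − C| = 49.01.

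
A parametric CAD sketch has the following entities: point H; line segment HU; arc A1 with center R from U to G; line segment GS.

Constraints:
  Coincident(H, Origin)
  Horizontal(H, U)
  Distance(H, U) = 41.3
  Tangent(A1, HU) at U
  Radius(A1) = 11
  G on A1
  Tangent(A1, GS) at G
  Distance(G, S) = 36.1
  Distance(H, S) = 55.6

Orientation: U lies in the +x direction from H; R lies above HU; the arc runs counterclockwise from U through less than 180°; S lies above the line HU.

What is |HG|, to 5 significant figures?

53.221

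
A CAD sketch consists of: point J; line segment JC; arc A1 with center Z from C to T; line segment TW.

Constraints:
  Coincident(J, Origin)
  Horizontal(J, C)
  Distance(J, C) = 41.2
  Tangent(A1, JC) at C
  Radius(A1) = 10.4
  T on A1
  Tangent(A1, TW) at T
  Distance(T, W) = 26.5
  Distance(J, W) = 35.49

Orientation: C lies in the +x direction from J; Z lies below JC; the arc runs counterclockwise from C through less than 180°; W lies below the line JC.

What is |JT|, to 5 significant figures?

32.426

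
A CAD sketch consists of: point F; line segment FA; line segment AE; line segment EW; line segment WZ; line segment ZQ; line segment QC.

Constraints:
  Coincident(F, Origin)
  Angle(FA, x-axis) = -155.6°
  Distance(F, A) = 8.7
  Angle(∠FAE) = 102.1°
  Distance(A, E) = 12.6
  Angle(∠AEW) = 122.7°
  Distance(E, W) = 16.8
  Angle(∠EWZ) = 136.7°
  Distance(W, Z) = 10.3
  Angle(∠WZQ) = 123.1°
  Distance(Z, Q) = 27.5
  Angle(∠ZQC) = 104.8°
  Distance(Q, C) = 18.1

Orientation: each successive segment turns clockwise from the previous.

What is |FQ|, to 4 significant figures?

26.55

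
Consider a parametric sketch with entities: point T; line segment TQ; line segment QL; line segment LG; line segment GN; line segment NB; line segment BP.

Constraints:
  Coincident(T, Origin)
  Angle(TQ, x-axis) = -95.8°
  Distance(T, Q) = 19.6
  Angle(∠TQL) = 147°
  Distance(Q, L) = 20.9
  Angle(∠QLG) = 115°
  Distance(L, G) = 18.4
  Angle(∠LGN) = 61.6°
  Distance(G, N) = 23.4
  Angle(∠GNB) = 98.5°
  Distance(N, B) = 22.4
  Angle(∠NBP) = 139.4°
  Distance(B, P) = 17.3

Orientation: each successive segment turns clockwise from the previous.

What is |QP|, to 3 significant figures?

25.0

∠GNB = 98.5° gives NB at -33.7° from the x-axis; with |NB| = 22.4, B = (1.41, -26.5). ∠NBP = 139.4° gives BP at -74.3° from the x-axis; with |BP| = 17.3, P = (6.09, -43.1). Then |QP| = |P − Q| = 25.0.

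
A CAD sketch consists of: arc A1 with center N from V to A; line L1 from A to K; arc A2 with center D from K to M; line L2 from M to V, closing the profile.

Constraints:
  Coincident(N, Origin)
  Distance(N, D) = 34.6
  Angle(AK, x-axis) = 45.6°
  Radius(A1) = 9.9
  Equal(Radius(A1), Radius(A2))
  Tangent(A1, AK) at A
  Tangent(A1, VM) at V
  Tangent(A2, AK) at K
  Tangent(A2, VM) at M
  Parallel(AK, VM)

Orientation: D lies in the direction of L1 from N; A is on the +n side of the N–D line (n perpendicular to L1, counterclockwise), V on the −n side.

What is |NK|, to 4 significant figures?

35.99

Tangency of A1 to both parallel lines with radius 9.9 puts A and V at N ± 9.9·n: A = (-7.073, 6.927), V = (7.073, -6.927). Equal radii place K and M the same way about D: K = D + 9.9·n = (17.14, 31.65), M = D − 9.9·n = (31.28, 17.79). Then |NK| = |K − N| = 35.99.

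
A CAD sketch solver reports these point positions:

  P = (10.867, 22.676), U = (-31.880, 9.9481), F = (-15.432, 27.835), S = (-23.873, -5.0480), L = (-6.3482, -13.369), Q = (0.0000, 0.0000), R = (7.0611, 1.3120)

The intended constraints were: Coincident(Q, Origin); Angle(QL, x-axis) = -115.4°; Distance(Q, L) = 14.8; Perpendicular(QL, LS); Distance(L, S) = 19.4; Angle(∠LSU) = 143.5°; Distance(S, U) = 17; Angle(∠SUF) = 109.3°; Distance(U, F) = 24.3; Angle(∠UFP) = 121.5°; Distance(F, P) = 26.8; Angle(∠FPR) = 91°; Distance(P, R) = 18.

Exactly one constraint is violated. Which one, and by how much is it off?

Distance(P, R) = 18 — off by 3.70.

Q = (0.00, 0.00) ✓; QL at -115.4° ✓; |QL| = 14.80 ✓; ∠(QL, LS) = 90.00° ✓; |LS| = 19.40 ✓; ∠LSU = 143.5° ✓; |SU| = 17.00 ✓; ∠SUF = 109.3° ✓; |UF| = 24.30 ✓; ∠UFP = 121.5° ✓; |FP| = 26.80 ✓; ∠FPR = 91.00° ✓; |PR| = 21.70 ✗.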